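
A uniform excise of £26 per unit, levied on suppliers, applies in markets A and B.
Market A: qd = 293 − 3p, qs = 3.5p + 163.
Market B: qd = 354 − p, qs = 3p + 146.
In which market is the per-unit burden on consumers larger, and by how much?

Market B, by £5.5.

Market A: pre-tax p* = £20, q* = 233; post-tax q = 191; per-unit burden on consumers = £14.
Market B: pre-tax p* = £52, q* = 302; post-tax q = 282.5; per-unit burden on consumers = £19.5.
Difference: £14 vs £19.5 → market B is larger by £5.5.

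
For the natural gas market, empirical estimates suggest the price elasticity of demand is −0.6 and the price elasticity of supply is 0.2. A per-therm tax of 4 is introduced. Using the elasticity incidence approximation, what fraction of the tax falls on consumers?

Consumers' share ≈ 0.25.

Incidence ratio: consumers' share ≈ εs / (εs + |εd|) = 0.2 / (0.2 + 0.6) = 0.25.
Supply is the less elastic side, so consumers bear the smaller share.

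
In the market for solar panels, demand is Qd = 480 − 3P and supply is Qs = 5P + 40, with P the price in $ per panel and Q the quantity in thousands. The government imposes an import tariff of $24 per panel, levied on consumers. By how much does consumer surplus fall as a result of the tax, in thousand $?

Without the tax, 480 − 3P = 5P + 40 gives 8P = 440, so P* = $55 and Q* = 315.
With the tax collected from consumers, demand (in seller-price terms) shifts: Qd = 480 − 3(P + 24).
Solving gives Q = 270 with consumers paying $70 and producers receiving $46 (the $24 wedge).
ΔCS is the trapezoid between Q = 270 and Q = 315 of height $15: ½ · (315 + 270) · 15 = $4387.5.

Consumer surplus falls by $4387.5 thousand.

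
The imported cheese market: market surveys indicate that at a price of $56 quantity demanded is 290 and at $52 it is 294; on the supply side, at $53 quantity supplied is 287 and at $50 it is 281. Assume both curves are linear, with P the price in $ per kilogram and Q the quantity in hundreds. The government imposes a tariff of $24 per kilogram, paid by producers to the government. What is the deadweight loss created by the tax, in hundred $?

Deadweight loss = $192 hundred.

Demand slope: (294 − 290)/(52 − 56) = -1, so Qd = 346 − P.
Supply slope: (281 − 287)/(50 − 53) = 2, so Qs = 2P + 181.
Without the tax, 346 − P = 2P + 181 gives 3P = 165, so P* = $55 and Q* = 291.
With the tax collected from producers, supply shifts: Qs = 2(P − 24) + 181.
Solving gives Q = 275 with buyers paying $71 and producers receiving $47 (the $24 wedge).
Quantity falls by |ΔQ| = |291 − 275| = 16.
DWL = ½ · t · |ΔQ| = ½ · 24 · 16 = $192.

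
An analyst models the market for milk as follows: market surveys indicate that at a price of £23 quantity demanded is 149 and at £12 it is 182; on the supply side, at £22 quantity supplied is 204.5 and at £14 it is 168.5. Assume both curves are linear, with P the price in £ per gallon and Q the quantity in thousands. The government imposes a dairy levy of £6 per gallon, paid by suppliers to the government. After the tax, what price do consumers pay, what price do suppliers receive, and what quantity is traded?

Consumers pay £18.6; suppliers receive £12.6; quantity = 162.2.

Demand slope: (182 − 149)/(12 − 23) = -3, so Qd = 218 − 3P.
Supply slope: (168.5 − 204.5)/(14 − 22) = 4.5, so Qs = 4.5P + 105.5.
Before the tax: set 218 − 3P = 4.5P + 105.5 → P* = £15, Q* = 173.
With the tax collected from suppliers, supply shifts: Qs = 4.5(P − 6) + 105.5.
New equilibrium: consumers pay £18.6, suppliers receive £12.6, Q = 162.2. (Wedge: Pb − Ps = 6.)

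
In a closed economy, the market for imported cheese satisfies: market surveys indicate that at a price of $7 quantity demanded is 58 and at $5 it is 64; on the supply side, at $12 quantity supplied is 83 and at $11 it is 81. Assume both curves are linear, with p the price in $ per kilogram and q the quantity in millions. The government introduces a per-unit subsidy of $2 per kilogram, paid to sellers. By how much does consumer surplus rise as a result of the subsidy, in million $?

Consumer surplus rises by $54.56 million.

Demand slope: (64 − 58)/(5 − 7) = -3, so qd = 79 − 3p.
Supply slope: (81 − 83)/(11 − 12) = 2, so qs = 2p + 59.
Before the subsidy: set 79 − 3p = 2p + 59 → p* = $4, q* = 67.
With a per-unit subsidy paid to sellers, each receives p + 2 per unit sold, so supply becomes qs = 2(p + 2) + 59.
New equilibrium: buyers pay $3.2, sellers receive $5.2, q = 69.4. (Wedge: pb − ps = −2.)
ΔCS is the trapezoid between Q = 69.4 and Q = 67 of height $0.8: ½ · (67 + 69.4) · 0.8 = $54.56.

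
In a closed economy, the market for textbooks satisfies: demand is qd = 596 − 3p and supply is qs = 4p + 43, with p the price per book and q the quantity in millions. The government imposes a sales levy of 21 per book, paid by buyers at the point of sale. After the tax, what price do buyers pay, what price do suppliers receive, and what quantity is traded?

Buyers pay 91; suppliers receive 70; quantity = 323.

Before the tax: set 596 − 3p = 4p + 43 → p* = 79, q* = 359.
With the tax collected from buyers, demand (in seller-price terms) shifts: qd = 596 − 3(p + 21).
Solving gives q = 323 with buyers paying 91 and suppliers receiving 70 (the 21 wedge).
The less price-elastic side of the market bears the larger share of a per-unit tax.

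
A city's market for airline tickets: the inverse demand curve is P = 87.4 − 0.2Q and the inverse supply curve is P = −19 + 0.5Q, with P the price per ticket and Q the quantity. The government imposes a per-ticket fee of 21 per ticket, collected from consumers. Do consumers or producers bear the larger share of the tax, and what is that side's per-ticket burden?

Producers bear the larger share: 15 per ticket.

Rewrite in direct form: Qd = 437 − 5P and Qs = 2P + 38.
Before the tax: set 437 − 5P = 2P + 38 → P* = 57, Q* = 152.
With the tax collected from consumers, demand (in seller-price terms) shifts: Qd = 437 − 5(P + 21).
Solving gives Q = 122 with consumers paying 63 and producers receiving 42 (the 21 wedge).
Per-ticket burden: consumers 6, producers 15.
Producers take the larger share because supply is less price-elastic here (demand slope 5 vs supply slope 2).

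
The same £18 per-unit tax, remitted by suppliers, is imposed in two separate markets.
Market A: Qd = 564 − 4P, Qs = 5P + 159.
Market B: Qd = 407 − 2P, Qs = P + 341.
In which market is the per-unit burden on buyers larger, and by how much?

Market A: pre-tax P* = £45, Q* = 384; post-tax Q = 344; per-unit burden on buyers = £10.
Market B: pre-tax P* = £22, Q* = 363; post-tax Q = 351; per-unit burden on buyers = £6.
Difference: £10 vs £6 → market A is larger by £4.

Market A, by £4.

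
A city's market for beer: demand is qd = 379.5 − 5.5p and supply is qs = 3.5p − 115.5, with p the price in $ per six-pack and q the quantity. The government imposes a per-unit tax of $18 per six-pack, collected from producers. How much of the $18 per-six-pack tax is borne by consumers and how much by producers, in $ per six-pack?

Consumers bear $7 per six-pack; producers bear $11 per six-pack.

Without the tax, 379.5 − 5.5p = 3.5p − 115.5 gives 9p = 495, so p* = $55 and q* = 77.
With the tax collected from producers, supply shifts: qs = 3.5(p − 18) − 115.5.
Solving gives q = 38.5 with consumers paying $62 and producers receiving $44 (the $18 wedge).
Burden on consumers: $7; on producers: $11. (They sum to $18.)
The less price-elastic side of the market bears the larger share of a per-unit tax.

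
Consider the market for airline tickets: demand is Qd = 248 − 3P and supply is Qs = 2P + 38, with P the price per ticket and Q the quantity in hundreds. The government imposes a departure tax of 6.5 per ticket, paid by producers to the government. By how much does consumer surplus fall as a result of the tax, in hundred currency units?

Consumer surplus falls by 307.06 hundred.

Before the tax: set 248 − 3P = 2P + 38 → P* = 42, Q* = 122.
With the tax collected from producers, supply shifts: Qs = 2(P − 6.5) + 38.
New equilibrium: buyers pay 44.6, producers receive 38.1, Q = 114.2. (Wedge: Pb − Ps = 6.5.)
ΔCS is the trapezoid between Q = 114.2 and Q = 122 of height 2.6: ½ · (122 + 114.2) · 2.6 = 307.06.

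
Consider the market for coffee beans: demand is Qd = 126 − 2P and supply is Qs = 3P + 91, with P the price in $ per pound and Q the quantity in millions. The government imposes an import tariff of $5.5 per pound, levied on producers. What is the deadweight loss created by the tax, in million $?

Before the tax: set 126 − 2P = 3P + 91 → P* = $7, Q* = 112.
With the tax collected from producers, supply shifts: Qs = 3(P − 5.5) + 91.
Solving gives Q = 105.4 with consumers paying $10.3 and producers receiving $4.8 (the $5.5 wedge).
Quantity falls by |ΔQ| = |112 − 105.4| = 6.6.
DWL = ½ · t · |ΔQ| = ½ · 5.5 · 6.6 = $18.15.

Deadweight loss = $18.15 million.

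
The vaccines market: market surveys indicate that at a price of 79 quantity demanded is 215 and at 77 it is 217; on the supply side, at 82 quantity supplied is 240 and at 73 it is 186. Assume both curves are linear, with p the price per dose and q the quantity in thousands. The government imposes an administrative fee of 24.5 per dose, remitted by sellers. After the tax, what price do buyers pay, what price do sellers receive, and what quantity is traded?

Demand slope: (217 − 215)/(77 − 79) = -1, so qd = 294 − p.
Supply slope: (186 − 240)/(73 − 82) = 6, so qs = 6p − 252.
Without the tax, 294 − p = 6p − 252 gives 7p = 546, so p* = 78 and q* = 216.
With the tax collected from sellers, supply shifts: qs = 6(p − 24.5) − 252.
Solving gives q = 195 with buyers paying 99 and sellers receiving 74.5 (the 24.5 wedge).

Buyers pay 99; sellers receive 74.5; quantity = 195.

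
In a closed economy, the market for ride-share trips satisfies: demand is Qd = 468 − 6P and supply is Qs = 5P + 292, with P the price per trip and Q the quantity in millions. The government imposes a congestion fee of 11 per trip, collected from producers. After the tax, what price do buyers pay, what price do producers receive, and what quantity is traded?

Buyers pay 21; producers receive 10; quantity = 342.

Before the tax: set 468 − 6P = 5P + 292 → P* = 16, Q* = 372.
With the tax collected from producers, supply shifts: Qs = 5(P − 11) + 292.
Solving gives Q = 342 with buyers paying 21 and producers receiving 10 (the 11 wedge).
The less price-elastic side of the market bears the larger share of a per-unit tax.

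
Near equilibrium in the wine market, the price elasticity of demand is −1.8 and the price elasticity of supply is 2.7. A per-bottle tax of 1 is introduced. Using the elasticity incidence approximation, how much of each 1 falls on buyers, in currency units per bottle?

Incidence ratio: buyers' share ≈ εs / (εs + |εd|) = 2.7 / (2.7 + 1.8) = 0.6.
So buyers bear ≈ 0.6 × 1 = 0.6; suppliers bear 0.4.

Buyers bear ≈ 0.6 per bottle.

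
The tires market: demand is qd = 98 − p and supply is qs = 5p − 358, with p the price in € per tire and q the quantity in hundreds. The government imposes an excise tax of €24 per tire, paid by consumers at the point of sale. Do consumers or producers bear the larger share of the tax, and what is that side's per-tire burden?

Consumers bear the larger share: €20 per tire.

Before the tax: set 98 − p = 5p − 358 → p* = €76, q* = 22.
With the tax collected from consumers, demand (in seller-price terms) shifts: qd = 98 − (p + 24).
Solving gives q = 2 with consumers paying €96 and producers receiving €72 (the €24 wedge).
Per-tire burden: consumers €20, producers €4.
Consumers take the larger share because demand is less price-elastic here (demand slope 1 vs supply slope 5).
The less price-elastic side of the market bears the larger share of a per-unit tax.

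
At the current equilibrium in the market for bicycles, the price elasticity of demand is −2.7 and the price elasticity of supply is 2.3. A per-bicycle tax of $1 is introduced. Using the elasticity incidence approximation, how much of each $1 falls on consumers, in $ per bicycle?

Consumers bear ≈ $0.46 per bicycle.

Incidence ratio: consumers' share ≈ εs / (εs + |εd|) = 2.3 / (2.3 + 2.7) = 0.46.
So consumers bear ≈ 0.46 × $1 = $0.46; producers bear $0.54.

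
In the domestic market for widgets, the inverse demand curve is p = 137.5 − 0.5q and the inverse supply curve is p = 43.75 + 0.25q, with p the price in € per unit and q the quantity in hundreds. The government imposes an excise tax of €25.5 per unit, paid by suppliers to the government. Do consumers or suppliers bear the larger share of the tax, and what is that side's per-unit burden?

Rewrite in direct form: qd = 275 − 2p and qs = 4p − 175.
Without the tax, 275 − 2p = 4p − 175 gives 6p = 450, so p* = €75 and q* = 125.
With the tax collected from suppliers, supply shifts: qs = 4(p − 25.5) − 175.
Solving gives q = 91 with consumers paying €92 and suppliers receiving €66.5 (the €25.5 wedge).
Per-unit burden: consumers €17, suppliers €8.5.
Consumers take the larger share because demand is less price-elastic here (demand slope 2 vs supply slope 4).

Consumers bear the larger share: €17 per unit.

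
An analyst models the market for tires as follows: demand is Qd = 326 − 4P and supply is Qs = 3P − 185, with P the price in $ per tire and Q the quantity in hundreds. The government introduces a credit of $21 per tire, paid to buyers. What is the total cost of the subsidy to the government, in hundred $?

Before the subsidy: set 326 − 4P = 3P − 185 → P* = $73, Q* = 34.
With a per-unit subsidy paid to buyers, each effectively pays P − 21, so demand becomes Qd = 326 − 4(P − 21).
New equilibrium: buyers pay $64, suppliers receive $85, Q = 70. (Wedge: Pb − Ps = −21.)
Outlay = t · Q = 21 · 70 = $1470.

Government outlay = $1470 hundred.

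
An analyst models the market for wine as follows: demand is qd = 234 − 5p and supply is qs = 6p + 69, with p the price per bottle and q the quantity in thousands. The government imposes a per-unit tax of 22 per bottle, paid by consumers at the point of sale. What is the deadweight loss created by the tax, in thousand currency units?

Deadweight loss = 660 thousand.

Without the tax, 234 − 5p = 6p + 69 gives 11p = 165, so p* = 15 and q* = 159.
With the tax collected from consumers, demand (in seller-price terms) shifts: qd = 234 − 5(p + 22).
New equilibrium: consumers pay 27, sellers receive 5, q = 99. (Wedge: pb − ps = 22.)
Quantity falls by |ΔQ| = |159 − 99| = 60.
DWL = ½ · t · |ΔQ| = ½ · 22 · 60 = 660.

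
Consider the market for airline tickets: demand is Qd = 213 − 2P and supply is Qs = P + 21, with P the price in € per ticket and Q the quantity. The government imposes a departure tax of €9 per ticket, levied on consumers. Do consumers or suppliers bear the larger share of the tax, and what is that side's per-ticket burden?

Suppliers bear the larger share: €6 per ticket.

Before the tax: set 213 − 2P = P + 21 → P* = €64, Q* = 85.
With the tax collected from consumers, demand (in seller-price terms) shifts: Qd = 213 − 2(P + 9).
Solving gives Q = 79 with consumers paying €67 and suppliers receiving €58 (the €9 wedge).
Per-ticket burden: consumers €3, suppliers €6.
Suppliers take the larger share because supply is less price-elastic here (demand slope 2 vs supply slope 1).
The less price-elastic side of the market bears the larger share of a per-unit tax.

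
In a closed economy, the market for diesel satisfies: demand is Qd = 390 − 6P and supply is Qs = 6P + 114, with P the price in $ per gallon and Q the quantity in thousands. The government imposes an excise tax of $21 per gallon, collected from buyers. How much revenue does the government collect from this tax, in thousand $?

Tax revenue = $3969 thousand.

Without the tax, 390 − 6P = 6P + 114 gives 12P = 276, so P* = $23 and Q* = 252.
With the tax collected from buyers, demand (in seller-price terms) shifts: Qd = 390 − 6(P + 21).
Solving gives Q = 189 with buyers paying $33.5 and sellers receiving $12.5 (the $21 wedge).
Revenue = t · Q = 21 · 189 = $3969.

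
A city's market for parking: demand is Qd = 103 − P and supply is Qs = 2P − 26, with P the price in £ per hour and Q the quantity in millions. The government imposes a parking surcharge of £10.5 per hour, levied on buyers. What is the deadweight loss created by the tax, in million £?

Without the tax, 103 − P = 2P − 26 gives 3P = 129, so P* = £43 and Q* = 60.
With the tax collected from buyers, demand (in seller-price terms) shifts: Qd = 103 − (P + 10.5).
New equilibrium: buyers pay £50, suppliers receive £39.5, Q = 53. (Wedge: Pb − Ps = 10.5.)
Quantity falls by |ΔQ| = |60 − 53| = 7.
DWL = ½ · t · |ΔQ| = ½ · 10.5 · 7 = £36.75.

Deadweight loss = £36.75 million.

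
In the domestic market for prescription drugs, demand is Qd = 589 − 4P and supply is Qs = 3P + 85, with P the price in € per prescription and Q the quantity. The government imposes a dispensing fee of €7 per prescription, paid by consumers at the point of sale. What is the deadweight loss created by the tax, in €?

Deadweight loss = €42.

Without the tax, 589 − 4P = 3P + 85 gives 7P = 504, so P* = €72 and Q* = 301.
With the tax collected from consumers, demand (in seller-price terms) shifts: Qd = 589 − 4(P + 7).
New equilibrium: consumers pay €75, producers receive €68, Q = 289. (Wedge: Pb − Ps = 7.)
Quantity falls by |ΔQ| = |301 − 289| = 12.
DWL = ½ · t · |ΔQ| = ½ · 7 · 12 = €42.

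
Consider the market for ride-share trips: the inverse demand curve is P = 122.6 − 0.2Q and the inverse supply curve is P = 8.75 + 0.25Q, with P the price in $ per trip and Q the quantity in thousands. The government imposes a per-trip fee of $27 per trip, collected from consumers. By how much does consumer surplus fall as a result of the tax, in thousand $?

Consumer surplus falls by $2676 thousand.

Inverting to Q(P) form: Qd = 613 − 5P; Qs = 4P − 35.
Before the tax: set 613 − 5P = 4P − 35 → P* = $72, Q* = 253.
With the tax collected from consumers, demand (in seller-price terms) shifts: Qd = 613 − 5(P + 27).
New equilibrium: consumers pay $84, suppliers receive $57, Q = 193. (Wedge: Pb − Ps = 27.)
ΔCS is the trapezoid between Q = 193 and Q = 253 of height $12: ½ · (253 + 193) · 12 = $2676.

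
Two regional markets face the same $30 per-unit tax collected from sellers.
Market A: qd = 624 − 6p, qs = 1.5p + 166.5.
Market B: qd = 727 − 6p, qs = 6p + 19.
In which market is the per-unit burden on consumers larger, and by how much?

Market B, by $9.

Market A: pre-tax p* = $61, q* = 258; post-tax q = 222; per-unit burden on consumers = $6.
Market B: pre-tax p* = $59, q* = 373; post-tax q = 283; per-unit burden on consumers = $15.
Difference: $6 vs $15 → market B is larger by $9.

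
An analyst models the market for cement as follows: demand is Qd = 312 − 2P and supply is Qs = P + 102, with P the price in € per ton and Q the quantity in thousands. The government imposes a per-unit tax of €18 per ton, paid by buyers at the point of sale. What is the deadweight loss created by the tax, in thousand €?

Before the tax: set 312 − 2P = P + 102 → P* = €70, Q* = 172.
With the tax collected from buyers, demand (in seller-price terms) shifts: Qd = 312 − 2(P + 18).
New equilibrium: buyers pay €76, producers receive €58, Q = 160. (Wedge: Pb − Ps = 18.)
Quantity falls by |ΔQ| = |172 − 160| = 12.
DWL = ½ · t · |ΔQ| = ½ · 18 · 12 = €108.

Deadweight loss = €108 thousand.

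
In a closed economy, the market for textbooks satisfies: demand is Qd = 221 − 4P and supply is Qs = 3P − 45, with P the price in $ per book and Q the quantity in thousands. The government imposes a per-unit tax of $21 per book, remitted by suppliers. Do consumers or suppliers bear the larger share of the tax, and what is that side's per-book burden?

Before the tax: set 221 − 4P = 3P − 45 → P* = $38, Q* = 69.
With the tax collected from suppliers, supply shifts: Qs = 3(P − 21) − 45.
New equilibrium: consumers pay $47, suppliers receive $26, Q = 33. (Wedge: Pb − Ps = 21.)
Per-book burden: consumers $9, suppliers $12.
Suppliers take the larger share because supply is less price-elastic here (demand slope 4 vs supply slope 3).
The less price-elastic side of the market bears the larger share of a per-unit tax.

Suppliers bear the larger share: $12 per book.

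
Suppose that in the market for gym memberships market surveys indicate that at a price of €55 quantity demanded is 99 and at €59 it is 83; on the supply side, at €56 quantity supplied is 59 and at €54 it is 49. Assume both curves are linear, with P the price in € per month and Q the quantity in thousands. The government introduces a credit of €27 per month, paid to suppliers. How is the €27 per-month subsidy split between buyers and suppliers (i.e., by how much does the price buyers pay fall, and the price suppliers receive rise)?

Demand slope: (83 − 99)/(59 − 55) = -4, so Qd = 319 − 4P.
Supply slope: (49 − 59)/(54 − 56) = 5, so Qs = 5P − 221.
Before the subsidy: set 319 − 4P = 5P − 221 → P* = €60, Q* = 79.
With a per-unit subsidy paid to suppliers, each receives P + 27 per unit sold, so supply becomes Qs = 5(P + 27) − 221.
Solving gives Q = 139 with buyers paying €45 and suppliers receiving €72 (the €27 wedge).
Gain to buyers: €15; to suppliers: €12. (They sum to €27.)

Buyers gain €15 per month; suppliers gain €12 per month.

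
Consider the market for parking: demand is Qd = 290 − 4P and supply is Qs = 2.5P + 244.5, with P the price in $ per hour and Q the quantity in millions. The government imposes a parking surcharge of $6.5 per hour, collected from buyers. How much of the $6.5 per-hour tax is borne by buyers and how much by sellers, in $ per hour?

Buyers bear $2.5 per hour; sellers bear $4 per hour.

Before the tax: set 290 − 4P = 2.5P + 244.5 → P* = $7, Q* = 262.
With the tax collected from buyers, demand (in seller-price terms) shifts: Qd = 290 − 4(P + 6.5).
New equilibrium: buyers pay $9.5, sellers receive $3, Q = 252. (Wedge: Pb − Ps = 6.5.)
Burden on buyers: $2.5; on sellers: $4. (They sum to $6.5.)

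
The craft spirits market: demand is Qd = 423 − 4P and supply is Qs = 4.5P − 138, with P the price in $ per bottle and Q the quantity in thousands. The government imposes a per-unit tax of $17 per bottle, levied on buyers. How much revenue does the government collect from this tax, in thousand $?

Tax revenue = $2091 thousand.

Before the tax: set 423 − 4P = 4.5P − 138 → P* = $66, Q* = 159.
With the tax collected from buyers, demand (in seller-price terms) shifts: Qd = 423 − 4(P + 17).
New equilibrium: buyers pay $75, suppliers receive $58, Q = 123. (Wedge: Pb − Ps = 17.)
Revenue = t · Q = 17 · 123 = $2091.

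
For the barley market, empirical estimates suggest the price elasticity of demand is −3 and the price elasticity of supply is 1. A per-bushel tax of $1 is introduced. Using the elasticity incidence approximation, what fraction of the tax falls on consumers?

Incidence ratio: consumers' share ≈ εs / (εs + |εd|) = 1 / (1 + 3) = 0.25.
Supply is the less elastic side, so consumers bear the smaller share.

Consumers' share ≈ 0.25.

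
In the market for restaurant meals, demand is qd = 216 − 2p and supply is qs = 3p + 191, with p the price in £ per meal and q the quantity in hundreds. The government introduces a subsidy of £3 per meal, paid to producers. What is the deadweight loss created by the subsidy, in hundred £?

Deadweight loss = £5.4 hundred.

Without the subsidy, 216 − 2p = 3p + 191 gives 5p = 25, so p* = £5 and q* = 206.
With a per-unit subsidy paid to producers, each receives p + 3 per unit sold, so supply becomes qs = 3(p + 3) + 191.
Solving gives q = 209.6 with buyers paying £3.2 and producers receiving £6.2 (the £3 wedge).
Quantity rises by |ΔQ| = |206 − 209.6| = 3.6.
DWL = ½ · t · |ΔQ| = ½ · 3 · 3.6 = £5.4.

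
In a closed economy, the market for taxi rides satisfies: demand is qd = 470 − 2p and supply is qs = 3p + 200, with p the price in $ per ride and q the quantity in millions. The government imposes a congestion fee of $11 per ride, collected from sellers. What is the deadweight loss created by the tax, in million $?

Before the tax: set 470 − 2p = 3p + 200 → p* = $54, q* = 362.
With the tax collected from sellers, supply shifts: qs = 3(p − 11) + 200.
Solving gives q = 348.8 with buyers paying $60.6 and sellers receiving $49.6 (the $11 wedge).
Quantity falls by |ΔQ| = |362 − 348.8| = 13.2.
DWL = ½ · t · |ΔQ| = ½ · 11 · 13.2 = $72.6.

Deadweight loss = $72.6 million.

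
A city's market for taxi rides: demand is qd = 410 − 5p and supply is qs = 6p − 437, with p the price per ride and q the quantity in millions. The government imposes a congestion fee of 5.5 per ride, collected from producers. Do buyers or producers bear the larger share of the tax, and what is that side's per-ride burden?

Buyers bear the larger share: 3 per ride.

Without the tax, 410 − 5p = 6p − 437 gives 11p = 847, so p* = 77 and q* = 25.
With the tax collected from producers, supply shifts: qs = 6(p − 5.5) − 437.
New equilibrium: buyers pay 80, producers receive 74.5, q = 10. (Wedge: pb − ps = 5.5.)
Per-ride burden: buyers 3, producers 2.5.
Buyers take the larger share because demand is less price-elastic here (demand slope 5 vs supply slope 6).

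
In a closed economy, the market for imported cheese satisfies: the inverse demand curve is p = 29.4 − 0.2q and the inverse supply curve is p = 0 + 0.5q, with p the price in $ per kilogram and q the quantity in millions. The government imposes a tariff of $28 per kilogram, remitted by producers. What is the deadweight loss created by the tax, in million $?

Deadweight loss = $560 million.

Rewrite in direct form: qd = 147 − 5p and qs = 2p.
Before the tax: set 147 − 5p = 2p → p* = $21, q* = 42.
With the tax collected from producers, supply shifts: qs = 2(p − 28).
Solving gives q = 2 with buyers paying $29 and producers receiving $1 (the $28 wedge).
Quantity falls by |ΔQ| = |42 − 2| = 40.
DWL = ½ · t · |ΔQ| = ½ · 28 · 40 = $560.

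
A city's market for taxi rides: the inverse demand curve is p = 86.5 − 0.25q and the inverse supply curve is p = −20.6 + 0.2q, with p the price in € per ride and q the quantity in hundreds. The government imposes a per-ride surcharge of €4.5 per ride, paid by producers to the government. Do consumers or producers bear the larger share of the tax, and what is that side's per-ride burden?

Inverting to q(p) form: qd = 346 − 4p; qs = 5p + 103.
Before the tax: set 346 − 4p = 5p + 103 → p* = €27, q* = 238.
With the tax collected from producers, supply shifts: qs = 5(p − 4.5) + 103.
Solving gives q = 228 with consumers paying €29.5 and producers receiving €25 (the €4.5 wedge).
Per-ride burden: consumers €2.5, producers €2.
Consumers take the larger share because demand is less price-elastic here (demand slope 4 vs supply slope 5).
The less price-elastic side of the market bears the larger share of a per-unit tax.

Consumers bear the larger share: €2.5 per ride.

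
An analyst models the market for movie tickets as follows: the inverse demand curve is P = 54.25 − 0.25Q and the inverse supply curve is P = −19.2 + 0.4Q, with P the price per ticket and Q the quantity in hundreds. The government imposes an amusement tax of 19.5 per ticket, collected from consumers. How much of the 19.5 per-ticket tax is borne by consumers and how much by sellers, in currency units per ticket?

Consumers bear 7.5 per ticket; sellers bear 12 per ticket.

Inverting to Q(P) form: Qd = 217 − 4P; Qs = 2.5P + 48.
Without the tax, 217 − 4P = 2.5P + 48 gives 6.5P = 169, so P* = 26 and Q* = 113.
With the tax collected from consumers, demand (in seller-price terms) shifts: Qd = 217 − 4(P + 19.5).
New equilibrium: consumers pay 33.5, sellers receive 14, Q = 83. (Wedge: Pb − Ps = 19.5.)
Burden on consumers: 7.5; on sellers: 12. (They sum to 19.5.)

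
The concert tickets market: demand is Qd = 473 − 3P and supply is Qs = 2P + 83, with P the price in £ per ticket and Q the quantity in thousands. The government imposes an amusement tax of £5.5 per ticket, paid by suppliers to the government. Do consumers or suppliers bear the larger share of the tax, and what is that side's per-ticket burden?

Before the tax: set 473 − 3P = 2P + 83 → P* = £78, Q* = 239.
With the tax collected from suppliers, supply shifts: Qs = 2(P − 5.5) + 83.
New equilibrium: consumers pay £80.2, suppliers receive £74.7, Q = 232.4. (Wedge: Pb − Ps = 5.5.)
Per-ticket burden: consumers £2.2, suppliers £3.3.
Suppliers take the larger share because supply is less price-elastic here (demand slope 3 vs supply slope 2).
The less price-elastic side of the market bears the larger share of a per-unit tax.

Suppliers bear the larger share: £3.3 per ticket.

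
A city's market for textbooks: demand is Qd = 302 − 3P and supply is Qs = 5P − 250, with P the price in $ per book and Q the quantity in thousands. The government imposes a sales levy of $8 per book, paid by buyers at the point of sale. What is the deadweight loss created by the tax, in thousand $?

Deadweight loss = $60 thousand.

Without the tax, 302 − 3P = 5P − 250 gives 8P = 552, so P* = $69 and Q* = 95.
With the tax collected from buyers, demand (in seller-price terms) shifts: Qd = 302 − 3(P + 8).
New equilibrium: buyers pay $74, suppliers receive $66, Q = 80. (Wedge: Pb − Ps = 8.)
Quantity falls by |ΔQ| = |95 − 80| = 15.
DWL = ½ · t · |ΔQ| = ½ · 8 · 15 = $60.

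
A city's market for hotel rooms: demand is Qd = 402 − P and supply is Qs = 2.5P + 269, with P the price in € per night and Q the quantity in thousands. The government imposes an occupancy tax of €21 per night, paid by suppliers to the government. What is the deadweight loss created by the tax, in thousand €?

Deadweight loss = €157.5 thousand.

Without the tax, 402 − P = 2.5P + 269 gives 3.5P = 133, so P* = €38 and Q* = 364.
With the tax collected from suppliers, supply shifts: Qs = 2.5(P − 21) + 269.
New equilibrium: buyers pay €53, suppliers receive €32, Q = 349. (Wedge: Pb − Ps = 21.)
Quantity falls by |ΔQ| = |364 − 349| = 15.
DWL = ½ · t · |ΔQ| = ½ · 21 · 15 = €157.5.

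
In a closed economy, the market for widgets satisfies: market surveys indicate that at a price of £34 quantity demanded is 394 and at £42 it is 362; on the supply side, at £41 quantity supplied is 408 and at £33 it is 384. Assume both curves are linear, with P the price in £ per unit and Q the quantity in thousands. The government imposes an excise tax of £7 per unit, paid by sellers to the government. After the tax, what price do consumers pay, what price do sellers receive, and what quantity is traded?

Demand slope: (362 − 394)/(42 − 34) = -4, so Qd = 530 − 4P.
Supply slope: (384 − 408)/(33 − 41) = 3, so Qs = 3P + 285.
Before the tax: set 530 − 4P = 3P + 285 → P* = £35, Q* = 390.
With the tax collected from sellers, supply shifts: Qs = 3(P − 7) + 285.
New equilibrium: consumers pay £38, sellers receive £31, Q = 378. (Wedge: Pb − Ps = 7.)
The less price-elastic side of the market bears the larger share of a per-unit tax.

Consumers pay £38; sellers receive £31; quantity = 378.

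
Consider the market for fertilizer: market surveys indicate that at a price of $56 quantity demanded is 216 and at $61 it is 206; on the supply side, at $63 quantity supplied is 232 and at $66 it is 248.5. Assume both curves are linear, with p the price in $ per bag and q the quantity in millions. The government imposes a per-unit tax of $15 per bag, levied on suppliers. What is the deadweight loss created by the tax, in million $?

Demand slope: (206 − 216)/(61 − 56) = -2, so qd = 328 − 2p.
Supply slope: (248.5 − 232)/(66 − 63) = 5.5, so qs = 5.5p − 114.5.
Without the tax, 328 − 2p = 5.5p − 114.5 gives 7.5p = 442.5, so p* = $59 and q* = 210.
With the tax collected from suppliers, supply shifts: qs = 5.5(p − 15) − 114.5.
New equilibrium: consumers pay $70, suppliers receive $55, q = 188. (Wedge: pb − ps = 15.)
Quantity falls by |ΔQ| = |210 − 188| = 22.
DWL = ½ · t · |ΔQ| = ½ · 15 · 22 = $165.

Deadweight loss = $165 million.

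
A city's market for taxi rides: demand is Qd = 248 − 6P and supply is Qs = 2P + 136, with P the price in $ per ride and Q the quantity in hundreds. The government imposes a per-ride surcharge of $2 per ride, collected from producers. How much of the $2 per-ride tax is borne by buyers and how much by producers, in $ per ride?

Without the tax, 248 − 6P = 2P + 136 gives 8P = 112, so P* = $14 and Q* = 164.
With the tax collected from producers, supply shifts: Qs = 2(P − 2) + 136.
Solving gives Q = 161 with buyers paying $14.5 and producers receiving $12.5 (the $2 wedge).
Burden on buyers: $0.5; on producers: $1.5. (They sum to $2.)

Buyers bear $0.5 per ride; producers bear $1.5 per ride.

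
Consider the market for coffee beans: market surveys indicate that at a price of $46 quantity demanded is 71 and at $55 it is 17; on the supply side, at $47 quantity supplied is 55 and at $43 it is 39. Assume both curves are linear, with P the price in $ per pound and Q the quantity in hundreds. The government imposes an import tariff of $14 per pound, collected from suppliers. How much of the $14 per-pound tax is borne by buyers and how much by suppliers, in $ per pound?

Demand slope: (17 − 71)/(55 − 46) = -6, so Qd = 347 − 6P.
Supply slope: (39 − 55)/(43 − 47) = 4, so Qs = 4P − 133.
Before the tax: set 347 − 6P = 4P − 133 → P* = $48, Q* = 59.
With the tax collected from suppliers, supply shifts: Qs = 4(P − 14) − 133.
New equilibrium: buyers pay $53.6, suppliers receive $39.6, Q = 25.4. (Wedge: Pb − Ps = 14.)
Burden on buyers: $5.6; on suppliers: $8.4. (They sum to $14.)

Buyers bear $5.6 per pound; suppliers bear $8.4 per pound.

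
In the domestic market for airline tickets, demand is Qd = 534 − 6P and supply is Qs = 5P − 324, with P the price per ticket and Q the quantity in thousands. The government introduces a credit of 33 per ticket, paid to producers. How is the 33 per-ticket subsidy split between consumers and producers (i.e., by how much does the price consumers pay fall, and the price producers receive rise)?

Consumers gain 15 per ticket; producers gain 18 per ticket.

Before the subsidy: set 534 − 6P = 5P − 324 → P* = 78, Q* = 66.
With a per-unit subsidy paid to producers, each receives P + 33 per unit sold, so supply becomes Qs = 5(P + 33) − 324.
Solving gives Q = 156 with consumers paying 63 and producers receiving 96 (the 33 wedge).
Gain to consumers: 15; to producers: 18. (They sum to 33.)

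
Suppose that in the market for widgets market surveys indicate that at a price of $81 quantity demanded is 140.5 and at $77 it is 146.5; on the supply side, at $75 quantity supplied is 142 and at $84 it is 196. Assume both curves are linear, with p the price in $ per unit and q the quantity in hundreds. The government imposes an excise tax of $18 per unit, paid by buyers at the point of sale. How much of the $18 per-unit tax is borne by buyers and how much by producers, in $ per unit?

Buyers bear $14.4 per unit; producers bear $3.6 per unit.

Demand slope: (146.5 − 140.5)/(77 − 81) = -1.5, so qd = 262 − 1.5p.
Supply slope: (196 − 142)/(84 − 75) = 6, so qs = 6p − 308.
Before the tax: set 262 − 1.5p = 6p − 308 → p* = $76, q* = 148.
With the tax collected from buyers, demand (in seller-price terms) shifts: qd = 262 − 1.5(p + 18).
Solving gives q = 126.4 with buyers paying $90.4 and producers receiving $72.4 (the $18 wedge).
Burden on buyers: $14.4; on producers: $3.6. (They sum to $18.)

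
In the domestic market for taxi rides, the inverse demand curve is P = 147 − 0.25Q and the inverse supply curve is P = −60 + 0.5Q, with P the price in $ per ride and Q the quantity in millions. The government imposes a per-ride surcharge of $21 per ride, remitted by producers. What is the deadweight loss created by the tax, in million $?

Rewrite in direct form: Qd = 588 − 4P and Qs = 2P + 120.
Without the tax, 588 − 4P = 2P + 120 gives 6P = 468, so P* = $78 and Q* = 276.
With the tax collected from producers, supply shifts: Qs = 2(P − 21) + 120.
Solving gives Q = 248 with consumers paying $85 and producers receiving $64 (the $21 wedge).
Quantity falls by |ΔQ| = |276 − 248| = 28.
DWL = ½ · t · |ΔQ| = ½ · 21 · 28 = $294.

Deadweight loss = $294 million.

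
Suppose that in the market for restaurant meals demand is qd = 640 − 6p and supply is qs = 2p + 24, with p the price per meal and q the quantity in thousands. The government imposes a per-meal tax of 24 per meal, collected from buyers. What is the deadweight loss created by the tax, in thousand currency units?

Deadweight loss = 432 thousand.

Without the tax, 640 − 6p = 2p + 24 gives 8p = 616, so p* = 77 and q* = 178.
With the tax collected from buyers, demand (in seller-price terms) shifts: qd = 640 − 6(p + 24).
New equilibrium: buyers pay 83, suppliers receive 59, q = 142. (Wedge: pb − ps = 24.)
Quantity falls by |ΔQ| = |178 − 142| = 36.
DWL = ½ · t · |ΔQ| = ½ · 24 · 36 = 432.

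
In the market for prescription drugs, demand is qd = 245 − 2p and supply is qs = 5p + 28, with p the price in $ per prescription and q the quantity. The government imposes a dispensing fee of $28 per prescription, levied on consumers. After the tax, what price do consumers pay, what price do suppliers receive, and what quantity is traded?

Consumers pay $51; suppliers receive $23; quantity = 143.

Without the tax, 245 − 2p = 5p + 28 gives 7p = 217, so p* = $31 and q* = 183.
With the tax collected from consumers, demand (in seller-price terms) shifts: qd = 245 − 2(p + 28).
New equilibrium: consumers pay $51, suppliers receive $23, q = 143. (Wedge: pb − ps = 28.)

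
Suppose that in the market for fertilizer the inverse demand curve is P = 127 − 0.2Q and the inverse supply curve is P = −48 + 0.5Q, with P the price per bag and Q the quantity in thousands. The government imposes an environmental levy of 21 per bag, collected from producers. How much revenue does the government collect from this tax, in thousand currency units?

Inverting to Q(P) form: Qd = 635 − 5P; Qs = 2P + 96.
Before the tax: set 635 − 5P = 2P + 96 → P* = 77, Q* = 250.
With the tax collected from producers, supply shifts: Qs = 2(P − 21) + 96.
New equilibrium: buyers pay 83, producers receive 62, Q = 220. (Wedge: Pb − Ps = 21.)
Revenue = t · Q = 21 · 220 = 4620.

Tax revenue = 4620 thousand.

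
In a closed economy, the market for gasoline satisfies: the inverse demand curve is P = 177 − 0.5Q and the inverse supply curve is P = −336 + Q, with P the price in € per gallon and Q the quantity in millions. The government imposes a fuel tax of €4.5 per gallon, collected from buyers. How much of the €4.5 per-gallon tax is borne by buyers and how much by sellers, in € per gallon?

Buyers bear €1.5 per gallon; sellers bear €3 per gallon.

Rewrite in direct form: Qd = 354 − 2P and Qs = P + 336.
Without the tax, 354 − 2P = P + 336 gives 3P = 18, so P* = €6 and Q* = 342.
With the tax collected from buyers, demand (in seller-price terms) shifts: Qd = 354 − 2(P + 4.5).
New equilibrium: buyers pay €7.5, sellers receive €3, Q = 339. (Wedge: Pb − Ps = 4.5.)
Burden on buyers: €1.5; on sellers: €3. (They sum to €4.5.)
The less price-elastic side of the market bears the larger share of a per-unit tax.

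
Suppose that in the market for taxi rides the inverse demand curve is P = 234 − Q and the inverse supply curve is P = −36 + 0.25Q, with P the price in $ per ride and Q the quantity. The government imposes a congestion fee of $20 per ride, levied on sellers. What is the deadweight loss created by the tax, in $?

Deadweight loss = $160.

Inverting to Q(P) form: Qd = 234 − P; Qs = 4P + 144.
Without the tax, 234 − P = 4P + 144 gives 5P = 90, so P* = $18 and Q* = 216.
With the tax collected from sellers, supply shifts: Qs = 4(P − 20) + 144.
New equilibrium: consumers pay $34, sellers receive $14, Q = 200. (Wedge: Pb − Ps = 20.)
Quantity falls by |ΔQ| = |216 − 200| = 16.
DWL = ½ · t · |ΔQ| = ½ · 20 · 16 = $160.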